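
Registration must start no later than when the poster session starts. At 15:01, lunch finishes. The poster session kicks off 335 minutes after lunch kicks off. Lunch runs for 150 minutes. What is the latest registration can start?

Lunch starts at 15:01 − 150 min = 12:31.
The poster session starts at 12:31 + 335 min = 18:06.
Registration is bounded by the poster session, so the latest it can start is 18:06.

18:06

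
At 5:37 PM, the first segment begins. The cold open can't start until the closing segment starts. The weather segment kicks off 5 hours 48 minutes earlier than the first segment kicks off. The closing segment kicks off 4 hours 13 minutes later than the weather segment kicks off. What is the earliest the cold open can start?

4:02 PM

The weather segment starts at 5:37 PM − 348 min = 11:49 AM.
The closing segment starts at 11:49 AM + 253 min = 4:02 PM.
The cold open is bounded by the closing segment, so the earliest it can start is 4:02 PM.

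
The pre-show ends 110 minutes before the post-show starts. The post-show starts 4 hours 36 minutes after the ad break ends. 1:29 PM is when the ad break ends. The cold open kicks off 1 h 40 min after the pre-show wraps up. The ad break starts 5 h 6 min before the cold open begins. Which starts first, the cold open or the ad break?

The post-show starts at 1:29 PM + 276 min = 6:05 PM.
The pre-show ends at 6:05 PM − 110 min = 4:15 PM.
The cold open starts at 4:15 PM + 100 min = 5:55 PM.
The ad break starts at 5:55 PM − 306 min = 12:49 PM.
The cold open starts at 5:55 PM and the ad break starts at 12:49 PM, so the ad break is first.

the ad break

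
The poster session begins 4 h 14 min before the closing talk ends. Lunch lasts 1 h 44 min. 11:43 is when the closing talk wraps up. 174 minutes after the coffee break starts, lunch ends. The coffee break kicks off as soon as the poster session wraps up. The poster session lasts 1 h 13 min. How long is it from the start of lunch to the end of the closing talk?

111 minutes

The poster session starts at 11:43 − 254 min = 07:29.
The poster session ends at 07:29 + 73 min = 08:42.
So the coffee break starts at 08:42.
Lunch ends at 08:42 + 174 min = 11:36.
Lunch starts at 11:36 − 104 min = 09:52.
From 09:52 to 11:43 is 111 minutes.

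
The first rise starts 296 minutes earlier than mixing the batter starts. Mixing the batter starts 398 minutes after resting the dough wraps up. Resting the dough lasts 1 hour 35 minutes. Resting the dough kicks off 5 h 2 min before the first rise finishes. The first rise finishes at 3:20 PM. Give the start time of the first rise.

1:35 PM

Resting the dough starts at 3:20 PM − 302 min = 10:18 AM.
Resting the dough ends at 10:18 AM + 95 min = 11:53 AM.
Mixing the batter starts at 11:53 AM + 398 min = 6:31 PM.
The first rise starts at 6:31 PM − 296 min = 1:35 PM.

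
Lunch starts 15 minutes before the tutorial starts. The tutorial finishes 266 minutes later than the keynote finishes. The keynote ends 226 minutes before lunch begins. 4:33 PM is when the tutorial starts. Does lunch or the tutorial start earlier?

Lunch starts at 4:33 PM − 15 min = 4:18 PM.
Lunch starts at 4:18 PM and the tutorial starts at 4:33 PM, so lunch is first.

lunch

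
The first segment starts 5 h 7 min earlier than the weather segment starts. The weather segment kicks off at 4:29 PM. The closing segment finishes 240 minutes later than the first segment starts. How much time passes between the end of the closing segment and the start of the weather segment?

The first segment starts at 4:29 PM − 307 min = 11:22 AM.
The closing segment ends at 11:22 AM + 240 min = 3:22 PM.
From 3:22 PM to 4:29 PM is 67 minutes.

67 minutes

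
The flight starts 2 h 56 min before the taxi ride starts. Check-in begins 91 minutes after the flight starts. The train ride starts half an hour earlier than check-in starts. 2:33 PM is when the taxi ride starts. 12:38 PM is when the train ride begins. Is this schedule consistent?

The flight starts at 2:33 PM − 176 min = 11:37 AM.
Check-in starts at 11:37 AM + 91 min = 1:08 PM.
The train ride starts at 1:08 PM − 30 min = 12:38 PM.
That matches the stated 12:38 PM, so the schedule is consistent.

Yes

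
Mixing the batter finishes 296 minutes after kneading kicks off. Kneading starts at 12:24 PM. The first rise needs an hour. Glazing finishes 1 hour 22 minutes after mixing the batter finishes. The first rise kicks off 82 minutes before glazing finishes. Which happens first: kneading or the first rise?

kneading

Mixing the batter ends at 12:24 PM + 296 min = 5:20 PM.
Glazing ends at 5:20 PM + 82 min = 6:42 PM.
The first rise starts at 6:42 PM − 82 min = 5:20 PM.
Kneading starts at 12:24 PM and the first rise starts at 5:20 PM, so kneading is first.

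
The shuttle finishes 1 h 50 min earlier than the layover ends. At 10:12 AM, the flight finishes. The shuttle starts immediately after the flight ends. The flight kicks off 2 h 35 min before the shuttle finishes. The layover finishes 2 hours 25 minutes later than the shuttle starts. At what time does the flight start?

The shuttle starts at 10:12 AM.
The layover ends at 10:12 AM + 145 min = 12:37 PM.
The shuttle ends at 12:37 PM − 110 min = 10:47 AM.
The flight starts at 10:47 AM − 155 min = 8:12 AM.

8:12 AM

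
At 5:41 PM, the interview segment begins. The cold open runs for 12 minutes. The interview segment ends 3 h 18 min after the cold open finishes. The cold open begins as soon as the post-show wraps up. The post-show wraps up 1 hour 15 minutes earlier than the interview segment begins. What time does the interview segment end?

The post-show ends at 5:41 PM − 75 min = 4:26 PM.
So the cold open starts at 4:26 PM.
The cold open ends at 4:26 PM + 12 min = 4:38 PM.
The interview segment ends at 4:38 PM + 198 min = 7:56 PM.

7:56 PM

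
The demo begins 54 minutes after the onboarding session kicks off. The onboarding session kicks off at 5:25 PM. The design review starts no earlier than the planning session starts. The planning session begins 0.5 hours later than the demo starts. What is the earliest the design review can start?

6:49 PM

The demo starts at 5:25 PM + 54 min = 6:19 PM.
The planning session starts at 6:19 PM + 30 min = 6:49 PM.
The design review is bounded by the planning session, so the earliest it can start is 6:49 PM.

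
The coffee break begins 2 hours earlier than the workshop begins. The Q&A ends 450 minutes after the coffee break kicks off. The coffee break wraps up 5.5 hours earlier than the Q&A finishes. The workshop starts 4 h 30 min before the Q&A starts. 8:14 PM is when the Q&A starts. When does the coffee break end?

3:44 PM

The workshop starts at 8:14 PM − 270 min = 3:44 PM.
The coffee break starts at 3:44 PM − 120 min = 1:44 PM.
The Q&A ends at 1:44 PM + 450 min = 9:14 PM.
The coffee break ends at 9:14 PM − 330 min = 3:44 PM.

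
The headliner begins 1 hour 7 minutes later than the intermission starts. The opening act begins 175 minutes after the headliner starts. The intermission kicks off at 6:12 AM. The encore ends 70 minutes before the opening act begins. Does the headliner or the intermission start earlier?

The headliner starts at 6:12 AM + 67 min = 7:19 AM.
The headliner starts at 7:19 AM and the intermission starts at 6:12 AM, so the intermission is first.

the intermission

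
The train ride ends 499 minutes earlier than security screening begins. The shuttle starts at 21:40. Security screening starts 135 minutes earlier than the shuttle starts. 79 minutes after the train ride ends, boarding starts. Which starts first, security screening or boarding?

Security screening starts at 21:40 − 135 min = 19:25.
The train ride ends at 19:25 − 499 min = 11:06.
Boarding starts at 11:06 + 79 min = 12:25.
Security screening starts at 19:25 and boarding starts at 12:25, so boarding is first.

boarding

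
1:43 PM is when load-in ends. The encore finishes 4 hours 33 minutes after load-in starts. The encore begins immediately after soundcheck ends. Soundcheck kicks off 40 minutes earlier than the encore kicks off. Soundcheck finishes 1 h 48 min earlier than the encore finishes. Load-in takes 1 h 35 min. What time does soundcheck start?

2:13 PM

Load-in starts at 1:43 PM − 95 min = 12:08 PM.
The encore ends at 12:08 PM + 273 min = 4:41 PM.
Soundcheck ends at 4:41 PM − 108 min = 2:53 PM.
So the encore starts at 2:53 PM.
Soundcheck starts at 2:53 PM − 40 min = 2:13 PM.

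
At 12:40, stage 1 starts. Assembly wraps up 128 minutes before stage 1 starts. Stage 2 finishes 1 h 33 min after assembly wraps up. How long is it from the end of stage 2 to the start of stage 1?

Assembly ends at 12:40 − 128 min = 10:32.
Stage 2 ends at 10:32 + 93 min = 12:05.
From 12:05 to 12:40 is 35 minutes.

35 minutes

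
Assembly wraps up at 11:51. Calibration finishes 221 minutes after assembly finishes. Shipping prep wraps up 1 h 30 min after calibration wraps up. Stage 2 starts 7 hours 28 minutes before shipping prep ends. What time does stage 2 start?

09:34

Calibration ends at 11:51 + 221 min = 15:32.
Shipping prep ends at 15:32 + 90 min = 17:02.
Stage 2 starts at 17:02 − 448 min = 09:34.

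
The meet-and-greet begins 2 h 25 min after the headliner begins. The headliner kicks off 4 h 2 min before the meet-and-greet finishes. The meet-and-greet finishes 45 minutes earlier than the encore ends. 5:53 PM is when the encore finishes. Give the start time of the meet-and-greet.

The meet-and-greet ends at 5:53 PM − 45 min = 5:08 PM.
The headliner starts at 5:08 PM − 242 min = 1:06 PM.
The meet-and-greet starts at 1:06 PM + 145 min = 3:31 PM.

3:31 PM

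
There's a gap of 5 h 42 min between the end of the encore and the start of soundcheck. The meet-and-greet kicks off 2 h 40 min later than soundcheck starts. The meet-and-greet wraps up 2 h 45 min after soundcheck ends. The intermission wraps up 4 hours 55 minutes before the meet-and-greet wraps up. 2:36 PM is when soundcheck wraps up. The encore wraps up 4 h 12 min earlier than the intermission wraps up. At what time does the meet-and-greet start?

The meet-and-greet ends at 2:36 PM + 165 min = 5:21 PM.
The intermission ends at 5:21 PM − 295 min = 12:26 PM.
The encore ends at 12:26 PM − 252 min = 8:14 AM.
Soundcheck starts at 8:14 AM + 342 min = 1:56 PM.
The meet-and-greet starts at 1:56 PM + 160 min = 4:36 PM.

4:36 PM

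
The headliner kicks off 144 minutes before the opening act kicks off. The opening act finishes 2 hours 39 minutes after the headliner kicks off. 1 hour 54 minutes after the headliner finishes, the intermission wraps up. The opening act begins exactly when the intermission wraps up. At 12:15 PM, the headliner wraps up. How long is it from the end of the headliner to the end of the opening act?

The intermission ends at 12:15 PM + 114 min = 2:09 PM.
So the opening act starts at 2:09 PM.
The headliner starts at 2:09 PM − 144 min = 11:45 AM.
The opening act ends at 11:45 AM + 159 min = 2:24 PM.
From 12:15 PM to 2:24 PM is 129 minutes.

129 minutes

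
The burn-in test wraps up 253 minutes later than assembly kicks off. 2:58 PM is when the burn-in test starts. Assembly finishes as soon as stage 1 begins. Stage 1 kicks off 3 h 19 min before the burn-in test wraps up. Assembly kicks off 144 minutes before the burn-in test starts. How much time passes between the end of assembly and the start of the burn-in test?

an hour and a half

Assembly starts at 2:58 PM − 144 min = 12:34 PM.
The burn-in test ends at 12:34 PM + 253 min = 4:47 PM.
Stage 1 starts at 4:47 PM − 199 min = 1:28 PM.
So assembly ends at 1:28 PM.
From 1:28 PM to 2:58 PM is an hour and a half.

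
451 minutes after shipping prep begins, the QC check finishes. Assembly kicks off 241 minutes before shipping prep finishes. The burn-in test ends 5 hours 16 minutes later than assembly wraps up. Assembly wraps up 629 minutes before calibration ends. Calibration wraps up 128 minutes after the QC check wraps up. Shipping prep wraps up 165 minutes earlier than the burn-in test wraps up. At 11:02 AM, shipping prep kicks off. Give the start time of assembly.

8:42 AM

The QC check ends at 11:02 AM + 451 min = 6:33 PM.
Calibration ends at 6:33 PM + 128 min = 8:41 PM.
Assembly ends at 8:41 PM − 629 min = 10:12 AM.
The burn-in test ends at 10:12 AM + 316 min = 3:28 PM.
Shipping prep ends at 3:28 PM − 165 min = 12:43 PM.
Assembly starts at 12:43 PM − 241 min = 8:42 AM.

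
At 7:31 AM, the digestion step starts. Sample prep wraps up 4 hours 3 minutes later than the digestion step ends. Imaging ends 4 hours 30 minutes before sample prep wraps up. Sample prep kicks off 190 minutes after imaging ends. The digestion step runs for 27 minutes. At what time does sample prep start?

10:41 AM

The digestion step ends at 7:31 AM + 27 min = 7:58 AM.
Sample prep ends at 7:58 AM + 243 min = 12:01 PM.
Imaging ends at 12:01 PM − 270 min = 7:31 AM.
Sample prep starts at 7:31 AM + 190 min = 10:41 AM.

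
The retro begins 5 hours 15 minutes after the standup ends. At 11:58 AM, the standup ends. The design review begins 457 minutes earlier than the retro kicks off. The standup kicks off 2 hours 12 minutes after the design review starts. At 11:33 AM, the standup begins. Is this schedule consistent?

No

The retro starts at 11:58 AM + 315 min = 5:13 PM.
The design review starts at 5:13 PM − 457 min = 9:36 AM.
The standup starts at 9:36 AM + 132 min = 11:48 AM.
But the standup is also said to start at 11:33 AM — a 15-minute conflict.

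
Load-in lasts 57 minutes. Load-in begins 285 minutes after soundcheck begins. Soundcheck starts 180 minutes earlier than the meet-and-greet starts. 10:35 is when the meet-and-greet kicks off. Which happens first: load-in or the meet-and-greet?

the meet-and-greet

Soundcheck starts at 10:35 − 180 min = 07:35.
Load-in starts at 07:35 + 285 min = 12:20.
Load-in starts at 12:20 and the meet-and-greet starts at 10:35, so the meet-and-greet is first.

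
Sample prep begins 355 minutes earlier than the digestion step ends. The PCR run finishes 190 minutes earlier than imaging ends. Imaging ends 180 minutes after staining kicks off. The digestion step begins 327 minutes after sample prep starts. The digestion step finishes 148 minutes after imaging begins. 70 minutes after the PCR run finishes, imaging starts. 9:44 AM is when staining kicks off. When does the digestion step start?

12:44 PM

Imaging ends at 9:44 AM + 180 min = 12:44 PM.
The PCR run ends at 12:44 PM − 190 min = 9:34 AM.
Imaging starts at 9:34 AM + 70 min = 10:44 AM.
The digestion step ends at 10:44 AM + 148 min = 1:12 PM.
Sample prep starts at 1:12 PM − 355 min = 7:17 AM.
The digestion step starts at 7:17 AM + 327 min = 12:44 PM.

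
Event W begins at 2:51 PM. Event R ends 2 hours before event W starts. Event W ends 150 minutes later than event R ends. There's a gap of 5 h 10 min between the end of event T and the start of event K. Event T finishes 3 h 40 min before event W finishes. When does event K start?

4:51 PM

Event R ends at 2:51 PM − 120 min = 12:51 PM.
Event W ends at 12:51 PM + 150 min = 3:21 PM.
Event T ends at 3:21 PM − 220 min = 11:41 AM.
Event K starts at 11:41 AM + 310 min = 4:51 PM.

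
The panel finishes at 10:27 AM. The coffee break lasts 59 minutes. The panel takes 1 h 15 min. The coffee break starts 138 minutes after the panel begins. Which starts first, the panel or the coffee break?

The panel starts at 10:27 AM − 75 min = 9:12 AM.
The coffee break starts at 9:12 AM + 138 min = 11:30 AM.
The panel starts at 9:12 AM and the coffee break starts at 11:30 AM, so the panel is first.

the panel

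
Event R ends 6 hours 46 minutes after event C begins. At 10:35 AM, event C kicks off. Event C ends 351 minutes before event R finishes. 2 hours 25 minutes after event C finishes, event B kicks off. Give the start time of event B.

1:55 PM

Event R ends at 10:35 AM + 406 min = 5:21 PM.
Event C ends at 5:21 PM − 351 min = 11:30 AM.
Event B starts at 11:30 AM + 145 min = 1:55 PM.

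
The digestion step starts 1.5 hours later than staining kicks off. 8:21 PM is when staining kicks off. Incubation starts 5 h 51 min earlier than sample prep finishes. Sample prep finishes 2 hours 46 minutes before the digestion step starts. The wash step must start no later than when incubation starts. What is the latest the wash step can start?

1:14 PM

The digestion step starts at 8:21 PM + 90 min = 9:51 PM.
Sample prep ends at 9:51 PM − 166 min = 7:05 PM.
Incubation starts at 7:05 PM − 351 min = 1:14 PM.
The wash step is bounded by incubation, so the latest it can start is 1:14 PM.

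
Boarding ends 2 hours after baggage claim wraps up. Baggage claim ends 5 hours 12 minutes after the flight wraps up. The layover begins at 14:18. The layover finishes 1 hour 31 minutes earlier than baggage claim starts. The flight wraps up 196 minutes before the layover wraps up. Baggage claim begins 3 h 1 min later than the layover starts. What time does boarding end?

19:44

Baggage claim starts at 14:18 + 181 min = 17:19.
The layover ends at 17:19 − 91 min = 15:48.
The flight ends at 15:48 − 196 min = 12:32.
Baggage claim ends at 12:32 + 312 min = 17:44.
Boarding ends at 17:44 + 120 min = 19:44.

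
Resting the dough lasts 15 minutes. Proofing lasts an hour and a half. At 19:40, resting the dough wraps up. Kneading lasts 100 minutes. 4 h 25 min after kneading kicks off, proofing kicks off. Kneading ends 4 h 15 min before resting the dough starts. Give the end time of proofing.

Resting the dough starts at 19:40 − 15 min = 19:25.
Kneading ends at 19:25 − 255 min = 15:10.
Kneading starts at 15:10 − 100 min = 13:30.
Proofing starts at 13:30 + 265 min = 17:55.
Proofing ends at 17:55 + 90 min = 19:25.

19:25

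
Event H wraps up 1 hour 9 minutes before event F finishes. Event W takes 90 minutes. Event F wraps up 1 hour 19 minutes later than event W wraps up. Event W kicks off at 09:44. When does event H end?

Event W ends at 09:44 + 90 min = 11:14.
Event F ends at 11:14 + 79 min = 12:33.
Event H ends at 12:33 − 69 min = 11:24.

11:24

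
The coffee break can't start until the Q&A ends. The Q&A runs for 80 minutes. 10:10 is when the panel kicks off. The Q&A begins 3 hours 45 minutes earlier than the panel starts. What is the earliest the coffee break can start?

07:45

The Q&A starts at 10:10 − 225 min = 06:25.
The Q&A ends at 06:25 + 80 min = 07:45.
The coffee break is bounded by the Q&A, so the earliest it can start is 07:45.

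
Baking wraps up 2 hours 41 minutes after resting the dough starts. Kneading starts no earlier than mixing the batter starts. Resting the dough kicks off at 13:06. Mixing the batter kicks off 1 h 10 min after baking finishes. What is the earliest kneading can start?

Baking ends at 13:06 + 161 min = 15:47.
Mixing the batter starts at 15:47 + 70 min = 16:57.
Kneading is bounded by mixing the batter, so the earliest it can start is 16:57.

16:57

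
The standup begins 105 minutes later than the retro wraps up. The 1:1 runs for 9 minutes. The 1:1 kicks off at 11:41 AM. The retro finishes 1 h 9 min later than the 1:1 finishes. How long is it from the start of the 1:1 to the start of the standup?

3 hours 3 minutes

The 1:1 ends at 11:41 AM + 9 min = 11:50 AM.
The retro ends at 11:50 AM + 69 min = 12:59 PM.
The standup starts at 12:59 PM + 105 min = 2:44 PM.
From 11:41 AM to 2:44 PM is 3 hours 3 minutes.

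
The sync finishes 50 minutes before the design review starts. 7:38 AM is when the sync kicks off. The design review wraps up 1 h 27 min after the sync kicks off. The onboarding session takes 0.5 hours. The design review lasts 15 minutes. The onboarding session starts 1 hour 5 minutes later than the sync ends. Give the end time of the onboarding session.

The design review ends at 7:38 AM + 87 min = 9:05 AM.
The design review starts at 9:05 AM − 15 min = 8:50 AM.
The sync ends at 8:50 AM − 50 min = 8:00 AM.
The onboarding session starts at 8:00 AM + 65 min = 9:05 AM.
The onboarding session ends at 9:05 AM + 30 min = 9:35 AM.

9:35 AM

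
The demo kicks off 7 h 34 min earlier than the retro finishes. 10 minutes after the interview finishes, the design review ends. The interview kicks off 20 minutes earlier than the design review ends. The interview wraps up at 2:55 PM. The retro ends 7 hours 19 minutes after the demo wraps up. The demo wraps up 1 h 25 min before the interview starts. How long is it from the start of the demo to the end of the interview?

The design review ends at 2:55 PM + 10 min = 3:05 PM.
The interview starts at 3:05 PM − 20 min = 2:45 PM.
The demo ends at 2:45 PM − 85 min = 1:20 PM.
The retro ends at 1:20 PM + 439 min = 8:39 PM.
The demo starts at 8:39 PM − 454 min = 1:05 PM.
From 1:05 PM to 2:55 PM is 110 minutes.

110 minutes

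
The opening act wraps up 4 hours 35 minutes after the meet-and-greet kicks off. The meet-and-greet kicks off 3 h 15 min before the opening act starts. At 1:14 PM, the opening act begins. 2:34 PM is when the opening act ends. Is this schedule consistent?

The meet-and-greet starts at 1:14 PM − 195 min = 9:59 AM.
The opening act ends at 9:59 AM + 275 min = 2:34 PM.
That matches the stated 2:34 PM, so the schedule is consistent.

Yes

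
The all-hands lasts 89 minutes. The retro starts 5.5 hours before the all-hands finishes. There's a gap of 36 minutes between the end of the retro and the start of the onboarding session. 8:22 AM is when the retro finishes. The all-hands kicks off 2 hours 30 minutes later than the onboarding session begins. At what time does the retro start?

7:27 AM

The onboarding session starts at 8:22 AM + 36 min = 8:58 AM.
The all-hands starts at 8:58 AM + 150 min = 11:28 AM.
The all-hands ends at 11:28 AM + 89 min = 12:57 PM.
The retro starts at 12:57 PM − 330 min = 7:27 AM.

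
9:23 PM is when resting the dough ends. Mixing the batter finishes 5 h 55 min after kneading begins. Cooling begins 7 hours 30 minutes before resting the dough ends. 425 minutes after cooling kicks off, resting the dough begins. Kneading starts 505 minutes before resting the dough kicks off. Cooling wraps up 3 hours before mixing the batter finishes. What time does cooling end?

3:28 PM

Cooling starts at 9:23 PM − 450 min = 1:53 PM.
Resting the dough starts at 1:53 PM + 425 min = 8:58 PM.
Kneading starts at 8:58 PM − 505 min = 12:33 PM.
Mixing the batter ends at 12:33 PM + 355 min = 6:28 PM.
Cooling ends at 6:28 PM − 180 min = 3:28 PM.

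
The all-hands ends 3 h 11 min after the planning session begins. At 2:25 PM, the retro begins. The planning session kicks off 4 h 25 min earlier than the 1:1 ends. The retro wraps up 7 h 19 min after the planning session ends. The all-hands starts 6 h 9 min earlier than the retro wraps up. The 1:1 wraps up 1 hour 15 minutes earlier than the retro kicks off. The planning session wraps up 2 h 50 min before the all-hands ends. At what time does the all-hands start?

10:16 AM

The 1:1 ends at 2:25 PM − 75 min = 1:10 PM.
The planning session starts at 1:10 PM − 265 min = 8:45 AM.
The all-hands ends at 8:45 AM + 191 min = 11:56 AM.
The planning session ends at 11:56 AM − 170 min = 9:06 AM.
The retro ends at 9:06 AM + 439 min = 4:25 PM.
The all-hands starts at 4:25 PM − 369 min = 10:16 AM.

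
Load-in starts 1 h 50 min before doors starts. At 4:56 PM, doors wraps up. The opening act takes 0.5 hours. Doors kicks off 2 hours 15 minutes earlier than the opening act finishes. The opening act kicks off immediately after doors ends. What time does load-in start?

1:21 PM

The opening act starts at 4:56 PM.
The opening act ends at 4:56 PM + 30 min = 5:26 PM.
Doors starts at 5:26 PM − 135 min = 3:11 PM.
Load-in starts at 3:11 PM − 110 min = 1:21 PM.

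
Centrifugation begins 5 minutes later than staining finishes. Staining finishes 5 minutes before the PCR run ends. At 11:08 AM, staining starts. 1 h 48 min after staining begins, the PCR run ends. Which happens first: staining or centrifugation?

staining

The PCR run ends at 11:08 AM + 108 min = 12:56 PM.
Staining ends at 12:56 PM − 5 min = 12:51 PM.
Centrifugation starts at 12:51 PM + 5 min = 12:56 PM.
Staining starts at 11:08 AM and centrifugation starts at 12:56 PM, so staining is first.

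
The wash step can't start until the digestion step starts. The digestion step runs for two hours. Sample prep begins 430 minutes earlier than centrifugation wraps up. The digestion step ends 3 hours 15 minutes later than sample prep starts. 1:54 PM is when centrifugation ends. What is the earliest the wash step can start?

Sample prep starts at 1:54 PM − 430 min = 6:44 AM.
The digestion step ends at 6:44 AM + 195 min = 9:59 AM.
The digestion step starts at 9:59 AM − 120 min = 7:59 AM.
The wash step is bounded by the digestion step, so the earliest it can start is 7:59 AM.

7:59 AM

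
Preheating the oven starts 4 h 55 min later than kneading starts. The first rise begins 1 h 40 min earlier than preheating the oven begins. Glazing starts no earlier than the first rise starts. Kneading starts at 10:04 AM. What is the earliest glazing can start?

Preheating the oven starts at 10:04 AM + 295 min = 2:59 PM.
The first rise starts at 2:59 PM − 100 min = 1:19 PM.
Glazing is bounded by the first rise, so the earliest it can start is 1:19 PM.

1:19 PM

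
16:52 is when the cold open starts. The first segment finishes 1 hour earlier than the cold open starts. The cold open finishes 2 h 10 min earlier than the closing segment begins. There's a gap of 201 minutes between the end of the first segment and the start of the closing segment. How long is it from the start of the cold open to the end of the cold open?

11 minutes

The first segment ends at 16:52 − 60 min = 15:52.
The closing segment starts at 15:52 + 201 min = 19:13.
The cold open ends at 19:13 − 130 min = 17:03.
From 16:52 to 17:03 is 11 minutes.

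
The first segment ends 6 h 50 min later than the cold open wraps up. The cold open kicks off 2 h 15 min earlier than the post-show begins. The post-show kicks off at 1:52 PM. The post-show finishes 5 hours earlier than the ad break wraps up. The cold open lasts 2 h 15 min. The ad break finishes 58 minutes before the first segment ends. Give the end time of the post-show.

2:44 PM

The cold open starts at 1:52 PM − 135 min = 11:37 AM.
The cold open ends at 11:37 AM + 135 min = 1:52 PM.
The first segment ends at 1:52 PM + 410 min = 8:42 PM.
The ad break ends at 8:42 PM − 58 min = 7:44 PM.
The post-show ends at 7:44 PM − 300 min = 2:44 PM.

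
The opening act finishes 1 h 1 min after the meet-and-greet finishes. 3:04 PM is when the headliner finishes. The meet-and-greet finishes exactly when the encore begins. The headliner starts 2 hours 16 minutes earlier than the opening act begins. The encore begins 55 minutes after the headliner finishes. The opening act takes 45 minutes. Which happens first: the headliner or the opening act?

the headliner

The encore starts at 3:04 PM + 55 min = 3:59 PM.
So the meet-and-greet ends at 3:59 PM.
The opening act ends at 3:59 PM + 61 min = 5:00 PM.
The opening act starts at 5:00 PM − 45 min = 4:15 PM.
The headliner starts at 4:15 PM − 136 min = 1:59 PM.
The headliner starts at 1:59 PM and the opening act starts at 4:15 PM, so the headliner is first.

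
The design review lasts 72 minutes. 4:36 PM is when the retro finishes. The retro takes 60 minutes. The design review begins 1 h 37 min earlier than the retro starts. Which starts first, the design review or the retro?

The retro starts at 4:36 PM − 60 min = 3:36 PM.
The design review starts at 3:36 PM − 97 min = 1:59 PM.
The design review starts at 1:59 PM and the retro starts at 3:36 PM, so the design review is first.

the design review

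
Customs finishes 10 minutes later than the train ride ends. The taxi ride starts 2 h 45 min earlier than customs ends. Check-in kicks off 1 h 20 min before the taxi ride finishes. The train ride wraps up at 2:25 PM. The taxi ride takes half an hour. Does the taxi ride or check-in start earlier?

Customs ends at 2:25 PM + 10 min = 2:35 PM.
The taxi ride starts at 2:35 PM − 165 min = 11:50 AM.
The taxi ride ends at 11:50 AM + 30 min = 12:20 PM.
Check-in starts at 12:20 PM − 80 min = 11:00 AM.
The taxi ride starts at 11:50 AM and check-in starts at 11:00 AM, so check-in is first.

check-in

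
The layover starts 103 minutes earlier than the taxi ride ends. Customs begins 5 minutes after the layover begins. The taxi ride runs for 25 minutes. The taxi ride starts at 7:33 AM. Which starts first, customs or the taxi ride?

customs

The taxi ride ends at 7:33 AM + 25 min = 7:58 AM.
The layover starts at 7:58 AM − 103 min = 6:15 AM.
Customs starts at 6:15 AM + 5 min = 6:20 AM.
Customs starts at 6:20 AM and the taxi ride starts at 7:33 AM, so customs is first.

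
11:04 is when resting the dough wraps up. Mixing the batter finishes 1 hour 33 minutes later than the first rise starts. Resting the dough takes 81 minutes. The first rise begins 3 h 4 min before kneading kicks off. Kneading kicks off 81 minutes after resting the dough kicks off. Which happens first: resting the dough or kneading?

Resting the dough starts at 11:04 − 81 min = 09:43.
Kneading starts at 09:43 + 81 min = 11:04.
Resting the dough starts at 09:43 and kneading starts at 11:04, so resting the dough is first.

resting the dough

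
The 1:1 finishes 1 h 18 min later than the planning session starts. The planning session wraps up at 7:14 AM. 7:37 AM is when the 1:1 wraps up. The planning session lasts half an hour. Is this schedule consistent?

The planning session starts at 7:14 AM − 30 min = 6:44 AM.
The 1:1 ends at 6:44 AM + 78 min = 8:02 AM.
But the 1:1 is also said to end at 7:37 AM — a 25-minute conflict.

No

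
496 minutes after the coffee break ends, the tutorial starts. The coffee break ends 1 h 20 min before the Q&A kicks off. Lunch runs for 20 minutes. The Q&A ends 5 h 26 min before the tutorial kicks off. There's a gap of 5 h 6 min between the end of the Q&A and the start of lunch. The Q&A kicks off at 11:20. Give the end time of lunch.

The coffee break ends at 11:20 − 80 min = 10:00.
The tutorial starts at 10:00 + 496 min = 18:16.
The Q&A ends at 18:16 − 326 min = 12:50.
Lunch starts at 12:50 + 306 min = 17:56.
Lunch ends at 17:56 + 20 min = 18:16.

18:16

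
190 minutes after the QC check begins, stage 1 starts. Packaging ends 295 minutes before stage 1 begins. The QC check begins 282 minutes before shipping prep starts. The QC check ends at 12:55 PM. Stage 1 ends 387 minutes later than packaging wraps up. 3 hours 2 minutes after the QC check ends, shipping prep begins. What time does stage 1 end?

Shipping prep starts at 12:55 PM + 182 min = 3:57 PM.
The QC check starts at 3:57 PM − 282 min = 11:15 AM.
Stage 1 starts at 11:15 AM + 190 min = 2:25 PM.
Packaging ends at 2:25 PM − 295 min = 9:30 AM.
Stage 1 ends at 9:30 AM + 387 min = 3:57 PM.

3:57 PM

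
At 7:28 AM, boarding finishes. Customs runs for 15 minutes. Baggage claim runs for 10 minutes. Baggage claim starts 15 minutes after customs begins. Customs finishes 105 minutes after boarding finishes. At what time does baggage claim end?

Customs ends at 7:28 AM + 105 min = 9:13 AM.
Customs starts at 9:13 AM − 15 min = 8:58 AM.
Baggage claim starts at 8:58 AM + 15 min = 9:13 AM.
Baggage claim ends at 9:13 AM + 10 min = 9:23 AM.

9:23 AM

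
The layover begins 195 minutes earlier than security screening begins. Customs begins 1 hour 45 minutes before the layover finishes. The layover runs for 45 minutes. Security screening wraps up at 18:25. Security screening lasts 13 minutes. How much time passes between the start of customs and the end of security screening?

4 h 28 min

Security screening starts at 18:25 − 13 min = 18:12.
The layover starts at 18:12 − 195 min = 14:57.
The layover ends at 14:57 + 45 min = 15:42.
Customs starts at 15:42 − 105 min = 13:57.
From 13:57 to 18:25 is 4 h 28 min.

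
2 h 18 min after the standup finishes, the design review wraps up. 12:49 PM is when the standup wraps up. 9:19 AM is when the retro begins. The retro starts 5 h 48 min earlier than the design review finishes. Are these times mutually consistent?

The design review ends at 12:49 PM + 138 min = 3:07 PM.
The retro starts at 3:07 PM − 348 min = 9:19 AM.
That matches the stated 9:19 AM, so the schedule is consistent.

Yes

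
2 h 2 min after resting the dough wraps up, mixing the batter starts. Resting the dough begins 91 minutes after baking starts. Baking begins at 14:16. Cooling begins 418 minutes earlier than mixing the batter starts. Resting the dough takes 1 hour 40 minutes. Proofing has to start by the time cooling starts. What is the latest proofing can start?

Resting the dough starts at 14:16 + 91 min = 15:47.
Resting the dough ends at 15:47 + 100 min = 17:27.
Mixing the batter starts at 17:27 + 122 min = 19:29.
Cooling starts at 19:29 − 418 min = 12:31.
Proofing is bounded by cooling, so the latest it can start is 12:31.

12:31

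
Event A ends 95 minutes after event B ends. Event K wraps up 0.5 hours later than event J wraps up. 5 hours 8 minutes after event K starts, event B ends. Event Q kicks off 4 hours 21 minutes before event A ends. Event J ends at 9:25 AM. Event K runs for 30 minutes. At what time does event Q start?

Event K ends at 9:25 AM + 30 min = 9:55 AM.
Event K starts at 9:55 AM − 30 min = 9:25 AM.
Event B ends at 9:25 AM + 308 min = 2:33 PM.
Event A ends at 2:33 PM + 95 min = 4:08 PM.
Event Q starts at 4:08 PM − 261 min = 11:47 AM.

11:47 AM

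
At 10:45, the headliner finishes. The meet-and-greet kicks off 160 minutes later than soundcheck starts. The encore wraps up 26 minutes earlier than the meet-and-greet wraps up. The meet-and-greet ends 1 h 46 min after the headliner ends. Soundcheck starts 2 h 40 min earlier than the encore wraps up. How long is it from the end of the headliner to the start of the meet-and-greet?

1 hour 20 minutes

The meet-and-greet ends at 10:45 + 106 min = 12:31.
The encore ends at 12:31 − 26 min = 12:05.
Soundcheck starts at 12:05 − 160 min = 09:25.
The meet-and-greet starts at 09:25 + 160 min = 12:05.
From 10:45 to 12:05 is 1 hour 20 minutes.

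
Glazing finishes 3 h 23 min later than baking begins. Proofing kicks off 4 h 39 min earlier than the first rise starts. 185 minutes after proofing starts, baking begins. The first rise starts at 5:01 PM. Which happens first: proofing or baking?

Proofing starts at 5:01 PM − 279 min = 12:22 PM.
Baking starts at 12:22 PM + 185 min = 3:27 PM.
Proofing starts at 12:22 PM and baking starts at 3:27 PM, so proofing is first.

proofing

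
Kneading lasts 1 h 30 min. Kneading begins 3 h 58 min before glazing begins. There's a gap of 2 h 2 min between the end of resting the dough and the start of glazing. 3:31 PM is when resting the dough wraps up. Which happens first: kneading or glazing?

kneading

Glazing starts at 3:31 PM + 122 min = 5:33 PM.
Kneading starts at 5:33 PM − 238 min = 1:35 PM.
Kneading starts at 1:35 PM and glazing starts at 5:33 PM, so kneading is first.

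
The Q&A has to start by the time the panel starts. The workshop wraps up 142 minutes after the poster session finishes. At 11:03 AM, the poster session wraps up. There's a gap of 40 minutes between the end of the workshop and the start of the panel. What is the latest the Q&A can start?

The workshop ends at 11:03 AM + 142 min = 1:25 PM.
The panel starts at 1:25 PM + 40 min = 2:05 PM.
The Q&A is bounded by the panel, so the latest it can start is 2:05 PM.

2:05 PM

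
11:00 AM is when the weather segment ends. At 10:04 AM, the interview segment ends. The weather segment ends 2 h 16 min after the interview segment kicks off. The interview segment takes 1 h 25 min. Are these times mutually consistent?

No

The interview segment starts at 10:04 AM − 85 min = 8:39 AM.
The weather segment ends at 8:39 AM + 136 min = 10:55 AM.
But the weather segment is also said to end at 11:00 AM — a 5-minute conflict.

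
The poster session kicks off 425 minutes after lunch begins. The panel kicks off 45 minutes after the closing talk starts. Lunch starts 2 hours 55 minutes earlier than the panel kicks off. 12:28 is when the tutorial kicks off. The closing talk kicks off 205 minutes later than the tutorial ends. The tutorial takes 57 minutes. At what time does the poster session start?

21:45

The tutorial ends at 12:28 + 57 min = 13:25.
The closing talk starts at 13:25 + 205 min = 16:50.
The panel starts at 16:50 + 45 min = 17:35.
Lunch starts at 17:35 − 175 min = 14:40.
The poster session starts at 14:40 + 425 min = 21:45.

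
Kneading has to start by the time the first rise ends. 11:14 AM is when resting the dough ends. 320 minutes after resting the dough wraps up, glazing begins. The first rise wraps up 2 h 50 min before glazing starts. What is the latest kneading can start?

1:44 PM

Glazing starts at 11:14 AM + 320 min = 4:34 PM.
The first rise ends at 4:34 PM − 170 min = 1:44 PM.
Kneading is bounded by the first rise, so the latest it can start is 1:44 PM.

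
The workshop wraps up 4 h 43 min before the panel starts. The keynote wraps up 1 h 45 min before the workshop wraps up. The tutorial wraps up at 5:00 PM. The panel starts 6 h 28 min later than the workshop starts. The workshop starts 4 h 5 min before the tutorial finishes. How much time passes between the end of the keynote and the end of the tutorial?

The workshop starts at 5:00 PM − 245 min = 12:55 PM.
The panel starts at 12:55 PM + 388 min = 7:23 PM.
The workshop ends at 7:23 PM − 283 min = 2:40 PM.
The keynote ends at 2:40 PM − 105 min = 12:55 PM.
From 12:55 PM to 5:00 PM is 245 minutes.

245 minutes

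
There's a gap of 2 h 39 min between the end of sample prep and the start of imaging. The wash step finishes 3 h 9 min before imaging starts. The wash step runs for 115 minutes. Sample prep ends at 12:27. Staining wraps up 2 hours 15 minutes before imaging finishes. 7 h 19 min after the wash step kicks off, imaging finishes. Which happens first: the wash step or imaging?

the wash step

Imaging starts at 12:27 + 159 min = 15:06.
The wash step ends at 15:06 − 189 min = 11:57.
The wash step starts at 11:57 − 115 min = 10:02.
The wash step starts at 10:02 and imaging starts at 15:06, so the wash step is first.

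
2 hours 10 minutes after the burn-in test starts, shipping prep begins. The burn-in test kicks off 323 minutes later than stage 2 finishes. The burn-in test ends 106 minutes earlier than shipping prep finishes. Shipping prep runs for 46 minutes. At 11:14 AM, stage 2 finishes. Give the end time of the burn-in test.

5:47 PM

The burn-in test starts at 11:14 AM + 323 min = 4:37 PM.
Shipping prep starts at 4:37 PM + 130 min = 6:47 PM.
Shipping prep ends at 6:47 PM + 46 min = 7:33 PM.
The burn-in test ends at 7:33 PM − 106 min = 5:47 PM.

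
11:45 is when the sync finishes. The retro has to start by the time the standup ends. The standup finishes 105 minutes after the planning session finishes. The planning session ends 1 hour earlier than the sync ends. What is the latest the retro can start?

12:30

The planning session ends at 11:45 − 60 min = 10:45.
The standup ends at 10:45 + 105 min = 12:30.
The retro is bounded by the standup, so the latest it can start is 12:30.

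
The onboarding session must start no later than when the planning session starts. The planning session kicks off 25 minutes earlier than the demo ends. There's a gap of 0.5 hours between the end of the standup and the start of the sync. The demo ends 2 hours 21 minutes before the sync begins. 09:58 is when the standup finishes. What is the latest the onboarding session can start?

The sync starts at 09:58 + 30 min = 10:28.
The demo ends at 10:28 − 141 min = 08:07.
The planning session starts at 08:07 − 25 min = 07:42.
The onboarding session is bounded by the planning session, so the latest it can start is 07:42.

07:42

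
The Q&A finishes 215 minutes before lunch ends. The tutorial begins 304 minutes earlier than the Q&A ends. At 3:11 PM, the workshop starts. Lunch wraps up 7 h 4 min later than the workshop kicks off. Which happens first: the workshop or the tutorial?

the tutorial

Lunch ends at 3:11 PM + 424 min = 10:15 PM.
The Q&A ends at 10:15 PM − 215 min = 6:40 PM.
The tutorial starts at 6:40 PM − 304 min = 1:36 PM.
The workshop starts at 3:11 PM and the tutorial starts at 1:36 PM, so the tutorial is first.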